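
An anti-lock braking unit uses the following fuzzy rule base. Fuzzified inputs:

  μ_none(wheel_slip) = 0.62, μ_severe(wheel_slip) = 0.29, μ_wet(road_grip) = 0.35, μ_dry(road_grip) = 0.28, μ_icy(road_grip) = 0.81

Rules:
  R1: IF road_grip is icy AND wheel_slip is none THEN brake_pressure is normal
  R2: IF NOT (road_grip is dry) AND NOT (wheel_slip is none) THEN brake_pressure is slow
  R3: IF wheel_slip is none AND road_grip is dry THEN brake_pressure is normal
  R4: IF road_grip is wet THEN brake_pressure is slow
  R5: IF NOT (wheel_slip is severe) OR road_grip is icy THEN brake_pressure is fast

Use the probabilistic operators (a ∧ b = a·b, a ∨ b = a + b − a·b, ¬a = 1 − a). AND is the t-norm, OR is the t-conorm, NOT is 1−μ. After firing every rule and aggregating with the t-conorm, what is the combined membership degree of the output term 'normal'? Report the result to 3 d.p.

0.589

R1: icy=0.81, none=0.62; AND[a·b] → w = 0.5022
R2: ¬dry=1−0.28=0.72, ¬none=1−0.62=0.38; AND[a·b] → w = 0.2736
R3: none=0.62, dry=0.28; AND[a·b] → w = 0.1736
R4: wet=0.35 → w = 0.3500
R5: ¬severe=1−0.29=0.71, icy=0.81; OR[a + b − a·b] → w = 0.9449
Rules with consequent 'normal': {R1, R3} → strengths 0.5022, 0.1736
Aggregate via t-conorm [a + b − a·b]: 0.5886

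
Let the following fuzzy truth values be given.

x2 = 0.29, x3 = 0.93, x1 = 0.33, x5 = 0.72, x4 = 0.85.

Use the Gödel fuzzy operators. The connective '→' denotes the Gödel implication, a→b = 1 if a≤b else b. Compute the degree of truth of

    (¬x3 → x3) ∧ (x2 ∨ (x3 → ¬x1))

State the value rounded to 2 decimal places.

0.67

¬x3 = 1 − 0.93 = 0.07
¬x3 → x3  [Gödel: 1 if a≤b else b] with a=0.07, b=0.93 → 1.00
¬x1 = 1 − 0.33 = 0.67
x3 → ¬x1  [Gödel: 1 if a≤b else b] with a=0.93, b=0.67 → 0.67
x2 ∨ (x3 → ¬x1) = max(a, b) on (0.29, 0.67) = 0.67
(¬x3 → x3) ∧ (x2 ∨ (x3 → ¬x1)) = min(a, b) on (1.00, 0.67) = 0.67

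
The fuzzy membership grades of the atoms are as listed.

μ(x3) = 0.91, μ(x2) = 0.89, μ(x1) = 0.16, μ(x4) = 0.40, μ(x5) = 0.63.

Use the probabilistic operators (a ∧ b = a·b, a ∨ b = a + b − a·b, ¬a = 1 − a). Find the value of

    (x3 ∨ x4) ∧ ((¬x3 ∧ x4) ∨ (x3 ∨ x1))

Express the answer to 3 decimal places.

0.877

x3 ∨ x4 = a + b − a·b on (0.9100, 0.4000) = 0.9460
¬x3 = 1 − 0.9100 = 0.0900
¬x3 ∧ x4 = a·b on (0.0900, 0.4000) = 0.0360
x3 ∨ x1 = a + b − a·b on (0.9100, 0.1600) = 0.9244
(¬x3 ∧ x4) ∨ (x3 ∨ x1) = a + b − a·b on (0.0360, 0.9244) = 0.9271
(x3 ∨ x4) ∧ ((¬x3 ∧ x4) ∨ (x3 ∨ x1)) = a·b on (0.9460, 0.9271) = 0.8771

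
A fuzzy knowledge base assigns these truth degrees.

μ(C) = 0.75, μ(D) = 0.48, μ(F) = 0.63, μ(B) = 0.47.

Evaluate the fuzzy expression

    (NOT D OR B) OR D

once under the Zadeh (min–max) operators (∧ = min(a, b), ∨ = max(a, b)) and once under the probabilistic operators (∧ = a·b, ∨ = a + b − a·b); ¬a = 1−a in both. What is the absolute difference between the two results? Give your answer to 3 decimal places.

Under Zadeh (min–max):
  NOT D = 1 − 0.48 = 0.52
  NOT D OR B = max(a, b) on (0.52, 0.47) = 0.52
  (NOT D OR B) OR D = max(a, b) on (0.52, 0.48) = 0.52
  → value = 0.5200
Under probabilistic:
  NOT D = 1 − 0.4800 = 0.5200
  NOT D OR B = a + b − a·b on (0.5200, 0.4700) = 0.7456
  (NOT D OR B) OR D = a + b − a·b on (0.7456, 0.4800) = 0.8677
  → value = 0.8677
|0.5200 − 0.8677| = 0.348

0.348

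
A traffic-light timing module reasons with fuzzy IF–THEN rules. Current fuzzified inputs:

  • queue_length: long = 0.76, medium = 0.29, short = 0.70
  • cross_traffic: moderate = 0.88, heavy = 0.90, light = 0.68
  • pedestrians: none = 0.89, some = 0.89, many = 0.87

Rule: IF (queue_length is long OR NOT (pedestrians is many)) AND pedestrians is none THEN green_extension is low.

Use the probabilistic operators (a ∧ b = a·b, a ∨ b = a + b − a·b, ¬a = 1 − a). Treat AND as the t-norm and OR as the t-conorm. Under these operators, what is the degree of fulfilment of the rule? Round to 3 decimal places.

0.704

firing strength: (long=0.76 OR ¬many=1−0.87=0.13) = 0.7912; AND[a·b] with none=0.89 → w = 0.7042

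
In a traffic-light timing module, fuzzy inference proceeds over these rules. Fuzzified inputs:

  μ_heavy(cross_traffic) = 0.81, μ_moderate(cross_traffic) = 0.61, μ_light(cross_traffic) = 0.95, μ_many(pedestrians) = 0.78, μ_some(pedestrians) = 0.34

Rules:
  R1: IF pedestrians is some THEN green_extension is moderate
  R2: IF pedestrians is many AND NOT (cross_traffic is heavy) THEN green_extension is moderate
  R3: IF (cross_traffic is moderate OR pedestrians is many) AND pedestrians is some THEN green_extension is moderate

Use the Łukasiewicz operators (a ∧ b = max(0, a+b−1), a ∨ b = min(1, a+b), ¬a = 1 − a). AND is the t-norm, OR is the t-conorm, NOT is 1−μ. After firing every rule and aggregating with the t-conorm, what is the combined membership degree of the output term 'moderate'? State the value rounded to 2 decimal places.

0.68

R1: some=0.34 → w = 0.34
R2: many=0.78, ¬heavy=1−0.81=0.19; AND[max(0, a+b−1)] → w = 0.00
R3: (moderate=0.61 OR many=0.78) = 1.00; AND[max(0, a+b−1)] with some=0.34 → w = 0.34
Rules with consequent 'moderate': {R1, R2, R3} → strengths 0.34, 0.00, 0.34
Aggregate via t-conorm [min(1, a+b)]: 0.68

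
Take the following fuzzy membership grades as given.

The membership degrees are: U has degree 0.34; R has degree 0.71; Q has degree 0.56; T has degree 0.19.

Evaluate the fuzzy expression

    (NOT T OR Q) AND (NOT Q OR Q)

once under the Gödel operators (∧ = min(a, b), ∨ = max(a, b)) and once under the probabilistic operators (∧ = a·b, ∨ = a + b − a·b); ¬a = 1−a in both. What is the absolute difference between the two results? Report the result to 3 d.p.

Under Gödel:
  NOT T = 1 − 0.19 = 0.81
  NOT T OR Q = max(a, b) on (0.81, 0.56) = 0.81
  NOT Q = 1 − 0.56 = 0.44
  NOT Q OR Q = max(a, b) on (0.44, 0.56) = 0.56
  (NOT T OR Q) AND (NOT Q OR Q) = min(a, b) on (0.81, 0.56) = 0.56
  → value = 0.5600
Under probabilistic:
  NOT T = 1 − 0.1900 = 0.8100
  NOT T OR Q = a + b − a·b on (0.8100, 0.5600) = 0.9164
  NOT Q = 1 − 0.5600 = 0.4400
  NOT Q OR Q = a + b − a·b on (0.4400, 0.5600) = 0.7536
  (NOT T OR Q) AND (NOT Q OR Q) = a·b on (0.9164, 0.7536) = 0.6906
  → value = 0.6906
|0.5600 − 0.6906| = 0.131

0.131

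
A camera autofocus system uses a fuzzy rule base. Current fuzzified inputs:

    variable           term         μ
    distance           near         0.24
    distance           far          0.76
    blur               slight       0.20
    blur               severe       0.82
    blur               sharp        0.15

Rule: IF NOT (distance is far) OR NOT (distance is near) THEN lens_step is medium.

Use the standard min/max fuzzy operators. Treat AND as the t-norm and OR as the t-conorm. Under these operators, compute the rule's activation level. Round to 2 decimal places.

firing strength: ¬far=1−0.76=0.24, ¬near=1−0.24=0.76; OR[max(a, b)] → w = 0.76

0.76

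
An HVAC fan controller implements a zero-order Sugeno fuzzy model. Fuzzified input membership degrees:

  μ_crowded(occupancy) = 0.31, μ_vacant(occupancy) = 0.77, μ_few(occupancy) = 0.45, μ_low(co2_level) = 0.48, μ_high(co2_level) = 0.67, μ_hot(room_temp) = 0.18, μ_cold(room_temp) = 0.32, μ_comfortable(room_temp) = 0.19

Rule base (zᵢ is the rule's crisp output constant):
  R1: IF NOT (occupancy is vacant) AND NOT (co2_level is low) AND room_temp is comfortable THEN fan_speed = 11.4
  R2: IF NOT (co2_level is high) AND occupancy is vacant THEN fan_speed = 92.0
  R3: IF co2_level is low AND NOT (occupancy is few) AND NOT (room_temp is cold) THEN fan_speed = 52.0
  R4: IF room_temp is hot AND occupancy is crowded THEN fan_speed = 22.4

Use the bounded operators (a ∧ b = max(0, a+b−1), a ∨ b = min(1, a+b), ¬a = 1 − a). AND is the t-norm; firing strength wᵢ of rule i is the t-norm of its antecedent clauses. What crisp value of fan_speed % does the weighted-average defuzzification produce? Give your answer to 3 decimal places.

R1 (z=11.4): ¬vacant=1−0.77=0.23, ¬low=1−0.48=0.52, comfortable=0.19; AND[max(0, a+b−1)] → w = 0.00
R2 (z=92.0): ¬high=1−0.67=0.33, vacant=0.77; AND[max(0, a+b−1)] → w = 0.10
R3 (z=52.0): low=0.48, ¬few=1−0.45=0.55, ¬cold=1−0.32=0.68; AND[max(0, a+b−1)] → w = 0.00
R4 (z=22.4): hot=0.18, crowded=0.31; AND[max(0, a+b−1)] → w = 0.00
Weighted average = (0.00·11.4 + 0.10·92.0 + 0.00·52.0 + 0.00·22.4) / (0.00 + 0.10 + 0.00 + 0.00)
  = 9.2000 / 0.1000 = 92.000

92.000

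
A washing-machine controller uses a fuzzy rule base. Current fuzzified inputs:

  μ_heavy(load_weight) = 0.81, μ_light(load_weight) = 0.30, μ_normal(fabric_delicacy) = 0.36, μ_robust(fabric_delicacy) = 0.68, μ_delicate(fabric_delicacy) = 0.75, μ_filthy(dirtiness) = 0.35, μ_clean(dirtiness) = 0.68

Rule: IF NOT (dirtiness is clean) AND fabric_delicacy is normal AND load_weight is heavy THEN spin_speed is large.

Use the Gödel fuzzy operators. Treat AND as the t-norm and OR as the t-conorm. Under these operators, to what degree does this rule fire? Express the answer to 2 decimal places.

firing strength: ¬clean=1−0.68=0.32, normal=0.36, heavy=0.81; AND[min(a, b)] → w = 0.32

0.32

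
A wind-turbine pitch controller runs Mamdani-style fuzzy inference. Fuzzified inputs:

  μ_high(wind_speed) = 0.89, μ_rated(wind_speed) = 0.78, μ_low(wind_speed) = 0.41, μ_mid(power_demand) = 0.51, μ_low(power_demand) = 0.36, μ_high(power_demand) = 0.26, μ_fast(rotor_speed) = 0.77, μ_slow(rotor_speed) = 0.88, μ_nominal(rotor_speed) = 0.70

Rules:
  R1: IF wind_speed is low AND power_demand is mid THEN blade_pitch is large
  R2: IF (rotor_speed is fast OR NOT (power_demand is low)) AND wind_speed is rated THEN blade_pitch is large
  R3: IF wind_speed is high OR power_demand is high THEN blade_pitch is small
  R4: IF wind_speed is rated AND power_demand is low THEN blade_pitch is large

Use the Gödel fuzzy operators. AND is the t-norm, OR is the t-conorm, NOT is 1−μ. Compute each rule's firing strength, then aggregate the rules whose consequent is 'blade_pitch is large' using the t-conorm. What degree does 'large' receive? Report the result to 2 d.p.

R1: low=0.41, mid=0.51; AND[min(a, b)] → w = 0.41
R2: (fast=0.77 OR ¬low=1−0.36=0.64) = 0.77; AND[min(a, b)] with rated=0.78 → w = 0.77
R3: high=0.89, high=0.26; OR[max(a, b)] → w = 0.89
R4: rated=0.78, low=0.36; AND[min(a, b)] → w = 0.36
Rules with consequent 'large': {R1, R2, R4} → strengths 0.41, 0.77, 0.36
Aggregate via t-conorm [max(a, b)]: 0.77

0.77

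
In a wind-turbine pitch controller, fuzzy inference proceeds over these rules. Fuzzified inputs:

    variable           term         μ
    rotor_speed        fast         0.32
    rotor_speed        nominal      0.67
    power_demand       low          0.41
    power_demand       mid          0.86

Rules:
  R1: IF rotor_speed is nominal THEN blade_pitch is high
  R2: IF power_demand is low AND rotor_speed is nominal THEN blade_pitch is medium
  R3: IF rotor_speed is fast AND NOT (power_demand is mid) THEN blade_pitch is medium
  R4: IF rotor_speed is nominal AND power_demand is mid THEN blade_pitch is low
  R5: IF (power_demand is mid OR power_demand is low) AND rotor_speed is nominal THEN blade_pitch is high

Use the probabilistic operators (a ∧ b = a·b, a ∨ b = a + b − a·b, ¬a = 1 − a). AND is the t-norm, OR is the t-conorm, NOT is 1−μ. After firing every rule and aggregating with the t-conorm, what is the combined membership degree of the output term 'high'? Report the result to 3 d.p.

0.873

R1: nominal=0.67 → w = 0.6700
R2: low=0.41, nominal=0.67; AND[a·b] → w = 0.2747
R3: fast=0.32, ¬mid=1−0.86=0.14; AND[a·b] → w = 0.0448
R4: nominal=0.67, mid=0.86; AND[a·b] → w = 0.5762
R5: (mid=0.86 OR low=0.41) = 0.9174; AND[a·b] with nominal=0.67 → w = 0.6147
Rules with consequent 'high': {R1, R5} → strengths 0.6700, 0.6147
Aggregate via t-conorm [a + b − a·b]: 0.8728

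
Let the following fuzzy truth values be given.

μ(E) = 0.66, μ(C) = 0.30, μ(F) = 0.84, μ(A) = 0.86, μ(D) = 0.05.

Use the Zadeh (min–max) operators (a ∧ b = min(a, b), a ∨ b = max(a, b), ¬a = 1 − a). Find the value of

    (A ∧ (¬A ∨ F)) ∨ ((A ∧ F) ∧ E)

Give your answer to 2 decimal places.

0.84

¬A = 1 − 0.86 = 0.14
¬A ∨ F = max(a, b) on (0.14, 0.84) = 0.84
A ∧ (¬A ∨ F) = min(a, b) on (0.86, 0.84) = 0.84
A ∧ F = min(a, b) on (0.86, 0.84) = 0.84
(A ∧ F) ∧ E = min(a, b) on (0.84, 0.66) = 0.66
(A ∧ (¬A ∨ F)) ∨ ((A ∧ F) ∧ E) = max(a, b) on (0.84, 0.66) = 0.84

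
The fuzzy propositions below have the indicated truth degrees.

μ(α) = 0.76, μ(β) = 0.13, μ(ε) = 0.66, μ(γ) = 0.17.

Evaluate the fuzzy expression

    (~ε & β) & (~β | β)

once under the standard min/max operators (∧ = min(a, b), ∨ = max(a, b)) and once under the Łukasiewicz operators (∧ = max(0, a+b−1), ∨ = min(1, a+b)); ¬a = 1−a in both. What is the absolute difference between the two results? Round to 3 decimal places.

0.130

Under standard min/max:
  ~ε = 1 − 0.66 = 0.34
  ~ε & β = min(a, b) on (0.34, 0.13) = 0.13
  ~β = 1 − 0.13 = 0.87
  ~β | β = max(a, b) on (0.87, 0.13) = 0.87
  (~ε & β) & (~β | β) = min(a, b) on (0.13, 0.87) = 0.13
  → value = 0.1300
Under Łukasiewicz:
  ~ε = 1 − 0.66 = 0.34
  ~ε & β = max(0, a+b−1) on (0.34, 0.13) = 0.00
  ~β = 1 − 0.13 = 0.87
  ~β | β = min(1, a+b) on (0.87, 0.13) = 1.00
  (~ε & β) & (~β | β) = max(0, a+b−1) on (0.00, 1.00) = 0.00
  → value = 0.0000
|0.1300 − 0.0000| = 0.130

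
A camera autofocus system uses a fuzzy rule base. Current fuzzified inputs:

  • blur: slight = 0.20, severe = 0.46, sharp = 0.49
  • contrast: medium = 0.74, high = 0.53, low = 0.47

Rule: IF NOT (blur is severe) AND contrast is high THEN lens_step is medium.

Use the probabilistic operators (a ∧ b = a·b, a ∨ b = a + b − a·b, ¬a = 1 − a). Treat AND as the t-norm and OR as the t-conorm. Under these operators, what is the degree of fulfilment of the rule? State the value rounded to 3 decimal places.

0.286

firing strength: ¬severe=1−0.46=0.54, high=0.53; AND[a·b] → w = 0.2862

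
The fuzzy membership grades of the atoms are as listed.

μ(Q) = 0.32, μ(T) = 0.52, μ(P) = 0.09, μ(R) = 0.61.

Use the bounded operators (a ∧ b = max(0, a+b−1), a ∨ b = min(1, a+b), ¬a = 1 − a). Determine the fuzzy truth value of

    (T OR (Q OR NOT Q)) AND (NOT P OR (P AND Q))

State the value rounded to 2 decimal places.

0.91

NOT Q = 1 − 0.32 = 0.68
Q OR NOT Q = min(1, a+b) on (0.32, 0.68) = 1.00
T OR (Q OR NOT Q) = min(1, a+b) on (0.52, 1.00) = 1.00
NOT P = 1 − 0.09 = 0.91
P AND Q = max(0, a+b−1) on (0.09, 0.32) = 0.00
NOT P OR (P AND Q) = min(1, a+b) on (0.91, 0.00) = 0.91
(T OR (Q OR NOT Q)) AND (NOT P OR (P AND Q)) = max(0, a+b−1) on (1.00, 0.91) = 0.91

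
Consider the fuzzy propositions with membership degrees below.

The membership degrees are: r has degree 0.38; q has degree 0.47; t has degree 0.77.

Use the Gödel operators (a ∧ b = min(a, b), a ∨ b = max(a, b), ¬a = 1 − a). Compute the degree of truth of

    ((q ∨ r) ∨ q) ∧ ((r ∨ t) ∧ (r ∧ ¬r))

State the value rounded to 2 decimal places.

0.38

q ∨ r = max(a, b) on (0.47, 0.38) = 0.47
(q ∨ r) ∨ q = max(a, b) on (0.47, 0.47) = 0.47
r ∨ t = max(a, b) on (0.38, 0.77) = 0.77
¬r = 1 − 0.38 = 0.62
r ∧ ¬r = min(a, b) on (0.38, 0.62) = 0.38
(r ∨ t) ∧ (r ∧ ¬r) = min(a, b) on (0.77, 0.38) = 0.38
((q ∨ r) ∨ q) ∧ ((r ∨ t) ∧ (r ∧ ¬r)) = min(a, b) on (0.47, 0.38) = 0.38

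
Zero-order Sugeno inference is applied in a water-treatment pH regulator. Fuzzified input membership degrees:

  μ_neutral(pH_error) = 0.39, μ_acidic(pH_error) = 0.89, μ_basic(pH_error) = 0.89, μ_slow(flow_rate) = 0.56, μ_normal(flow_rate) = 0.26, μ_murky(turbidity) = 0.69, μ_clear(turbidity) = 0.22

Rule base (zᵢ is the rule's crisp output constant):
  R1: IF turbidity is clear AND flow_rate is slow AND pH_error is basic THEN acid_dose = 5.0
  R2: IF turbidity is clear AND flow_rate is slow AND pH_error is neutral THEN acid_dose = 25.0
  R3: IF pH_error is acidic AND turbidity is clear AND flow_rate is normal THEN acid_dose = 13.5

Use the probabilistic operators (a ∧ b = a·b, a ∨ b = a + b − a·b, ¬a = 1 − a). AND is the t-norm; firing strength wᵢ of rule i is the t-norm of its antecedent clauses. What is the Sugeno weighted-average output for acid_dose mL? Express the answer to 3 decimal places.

R1 (z=5.0): clear=0.22, slow=0.56, basic=0.89; AND[a·b] → w = 0.1096
R2 (z=25.0): clear=0.22, slow=0.56, neutral=0.39; AND[a·b] → w = 0.0480
R3 (z=13.5): acidic=0.89, clear=0.22, normal=0.26; AND[a·b] → w = 0.0509
Weighted average = (0.1096·5.0 + 0.0480·25.0 + 0.0509·13.5) / (0.1096 + 0.0480 + 0.0509)
  = 2.4367 / 0.2086 = 11.681

11.681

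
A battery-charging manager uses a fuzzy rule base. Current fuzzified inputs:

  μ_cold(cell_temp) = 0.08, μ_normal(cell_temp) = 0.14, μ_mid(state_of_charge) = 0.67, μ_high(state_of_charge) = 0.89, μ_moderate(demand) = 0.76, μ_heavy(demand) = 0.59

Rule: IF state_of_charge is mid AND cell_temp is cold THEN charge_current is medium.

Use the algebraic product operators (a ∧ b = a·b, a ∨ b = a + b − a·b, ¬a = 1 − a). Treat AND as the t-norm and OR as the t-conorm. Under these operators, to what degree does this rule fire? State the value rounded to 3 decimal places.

firing strength: mid=0.67, cold=0.08; AND[a·b] → w = 0.0536

0.054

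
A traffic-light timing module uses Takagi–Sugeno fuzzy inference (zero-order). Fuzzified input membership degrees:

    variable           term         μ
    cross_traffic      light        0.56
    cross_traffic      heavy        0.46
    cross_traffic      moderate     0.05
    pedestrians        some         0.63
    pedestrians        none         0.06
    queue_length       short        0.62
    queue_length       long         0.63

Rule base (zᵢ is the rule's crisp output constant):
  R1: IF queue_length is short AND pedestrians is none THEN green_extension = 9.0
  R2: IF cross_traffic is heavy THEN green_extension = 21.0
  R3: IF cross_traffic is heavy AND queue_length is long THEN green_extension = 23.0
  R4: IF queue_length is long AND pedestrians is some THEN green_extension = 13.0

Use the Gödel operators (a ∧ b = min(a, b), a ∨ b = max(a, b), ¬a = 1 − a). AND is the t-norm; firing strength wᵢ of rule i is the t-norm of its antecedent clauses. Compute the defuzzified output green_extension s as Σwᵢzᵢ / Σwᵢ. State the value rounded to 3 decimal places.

R1 (z=9.0): short=0.62, none=0.06; AND[min(a, b)] → w = 0.06
R2 (z=21.0): heavy=0.46 → w = 0.46
R3 (z=23.0): heavy=0.46, long=0.63; AND[min(a, b)] → w = 0.46
R4 (z=13.0): long=0.63, some=0.63; AND[min(a, b)] → w = 0.63
Weighted average = (0.06·9.0 + 0.46·21.0 + 0.46·23.0 + 0.63·13.0) / (0.06 + 0.46 + 0.46 + 0.63)
  = 28.9700 / 1.6100 = 17.994

17.994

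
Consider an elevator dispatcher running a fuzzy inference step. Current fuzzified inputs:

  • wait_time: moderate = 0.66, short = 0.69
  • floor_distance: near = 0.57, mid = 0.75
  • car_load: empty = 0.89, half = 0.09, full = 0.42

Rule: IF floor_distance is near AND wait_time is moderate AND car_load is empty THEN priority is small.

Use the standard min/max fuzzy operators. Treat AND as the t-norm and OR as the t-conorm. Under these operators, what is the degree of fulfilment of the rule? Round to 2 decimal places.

0.57

firing strength: near=0.57, moderate=0.66, empty=0.89; AND[min(a, b)] → w = 0.57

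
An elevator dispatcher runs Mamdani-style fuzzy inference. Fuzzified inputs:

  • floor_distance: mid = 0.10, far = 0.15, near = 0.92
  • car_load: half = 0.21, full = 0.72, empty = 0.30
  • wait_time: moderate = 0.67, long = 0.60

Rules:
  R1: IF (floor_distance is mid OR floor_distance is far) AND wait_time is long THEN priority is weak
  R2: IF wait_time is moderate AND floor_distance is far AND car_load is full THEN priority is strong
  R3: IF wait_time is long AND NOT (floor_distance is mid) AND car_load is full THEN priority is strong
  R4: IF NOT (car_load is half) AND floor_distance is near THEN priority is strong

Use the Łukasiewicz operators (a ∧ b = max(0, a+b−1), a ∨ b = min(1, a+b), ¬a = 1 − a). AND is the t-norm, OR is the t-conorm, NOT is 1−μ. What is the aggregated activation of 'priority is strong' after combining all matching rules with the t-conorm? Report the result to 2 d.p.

R1: (mid=0.10 OR far=0.15) = 0.25; AND[max(0, a+b−1)] with long=0.60 → w = 0.00
R2: moderate=0.67, far=0.15, full=0.72; AND[max(0, a+b−1)] → w = 0.00
R3: long=0.60, ¬mid=1−0.10=0.90, full=0.72; AND[max(0, a+b−1)] → w = 0.22
R4: ¬half=1−0.21=0.79, near=0.92; AND[max(0, a+b−1)] → w = 0.71
Rules with consequent 'strong': {R2, R3, R4} → strengths 0.00, 0.22, 0.71
Aggregate via t-conorm [min(1, a+b)]: 0.93

0.93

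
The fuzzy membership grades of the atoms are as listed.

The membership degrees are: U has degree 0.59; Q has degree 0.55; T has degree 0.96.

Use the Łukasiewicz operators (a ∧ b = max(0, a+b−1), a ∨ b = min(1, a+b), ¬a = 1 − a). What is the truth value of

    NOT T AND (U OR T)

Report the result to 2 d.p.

0.04

NOT T = 1 − 0.96 = 0.04
U OR T = min(1, a+b) on (0.59, 0.96) = 1.00
NOT T AND (U OR T) = max(0, a+b−1) on (0.04, 1.00) = 0.04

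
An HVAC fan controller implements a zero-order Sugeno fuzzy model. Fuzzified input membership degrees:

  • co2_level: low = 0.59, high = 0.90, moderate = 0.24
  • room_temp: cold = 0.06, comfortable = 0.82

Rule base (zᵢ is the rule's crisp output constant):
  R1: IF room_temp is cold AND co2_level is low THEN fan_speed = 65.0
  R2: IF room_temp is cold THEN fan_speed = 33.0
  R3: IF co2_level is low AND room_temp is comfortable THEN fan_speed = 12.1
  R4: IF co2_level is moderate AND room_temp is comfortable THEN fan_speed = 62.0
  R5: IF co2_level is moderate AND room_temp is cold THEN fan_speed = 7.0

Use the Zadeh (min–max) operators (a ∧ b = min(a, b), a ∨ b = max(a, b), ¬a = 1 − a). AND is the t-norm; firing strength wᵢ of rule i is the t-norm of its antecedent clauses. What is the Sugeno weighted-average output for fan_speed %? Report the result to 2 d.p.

R1 (z=65.0): cold=0.06, low=0.59; AND[min(a, b)] → w = 0.06
R2 (z=33.0): cold=0.06 → w = 0.06
R3 (z=12.1): low=0.59, comfortable=0.82; AND[min(a, b)] → w = 0.59
R4 (z=62.0): moderate=0.24, comfortable=0.82; AND[min(a, b)] → w = 0.24
R5 (z=7.0): moderate=0.24, cold=0.06; AND[min(a, b)] → w = 0.06
Weighted average = (0.06·65.0 + 0.06·33.0 + 0.59·12.1 + 0.24·62.0 + 0.06·7.0) / (0.06 + 0.06 + 0.59 + 0.24 + 0.06)
  = 28.3190 / 1.0100 = 28.04

28.04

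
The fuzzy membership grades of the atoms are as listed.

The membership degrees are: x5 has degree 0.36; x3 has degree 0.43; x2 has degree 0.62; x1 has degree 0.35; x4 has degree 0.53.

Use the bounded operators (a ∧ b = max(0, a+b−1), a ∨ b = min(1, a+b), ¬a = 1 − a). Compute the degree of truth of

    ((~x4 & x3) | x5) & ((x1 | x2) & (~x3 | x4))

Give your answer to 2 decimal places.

0.33

~x4 = 1 − 0.53 = 0.47
~x4 & x3 = max(0, a+b−1) on (0.47, 0.43) = 0.00
(~x4 & x3) | x5 = min(1, a+b) on (0.00, 0.36) = 0.36
x1 | x2 = min(1, a+b) on (0.35, 0.62) = 0.97
~x3 = 1 − 0.43 = 0.57
~x3 | x4 = min(1, a+b) on (0.57, 0.53) = 1.00
(x1 | x2) & (~x3 | x4) = max(0, a+b−1) on (0.97, 1.00) = 0.97
((~x4 & x3) | x5) & ((x1 | x2) & (~x3 | x4)) = max(0, a+b−1) on (0.36, 0.97) = 0.33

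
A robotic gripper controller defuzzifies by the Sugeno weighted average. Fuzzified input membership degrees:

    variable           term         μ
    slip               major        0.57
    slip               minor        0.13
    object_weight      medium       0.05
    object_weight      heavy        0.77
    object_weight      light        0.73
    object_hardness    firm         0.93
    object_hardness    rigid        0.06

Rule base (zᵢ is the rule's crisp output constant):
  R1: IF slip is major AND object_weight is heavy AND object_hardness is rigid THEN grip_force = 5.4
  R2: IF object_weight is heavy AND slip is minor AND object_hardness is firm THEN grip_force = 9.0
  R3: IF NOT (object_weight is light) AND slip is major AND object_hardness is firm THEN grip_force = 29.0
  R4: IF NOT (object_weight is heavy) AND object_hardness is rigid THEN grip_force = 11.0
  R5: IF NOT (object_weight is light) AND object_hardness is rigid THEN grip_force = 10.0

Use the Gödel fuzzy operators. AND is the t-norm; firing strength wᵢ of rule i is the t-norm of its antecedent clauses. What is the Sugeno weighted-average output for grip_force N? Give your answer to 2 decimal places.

R1 (z=5.4): major=0.57, heavy=0.77, rigid=0.06; AND[min(a, b)] → w = 0.06
R2 (z=9.0): heavy=0.77, minor=0.13, firm=0.93; AND[min(a, b)] → w = 0.13
R3 (z=29.0): ¬light=1−0.73=0.27, major=0.57, firm=0.93; AND[min(a, b)] → w = 0.27
R4 (z=11.0): ¬heavy=1−0.77=0.23, rigid=0.06; AND[min(a, b)] → w = 0.06
R5 (z=10.0): ¬light=1−0.73=0.27, rigid=0.06; AND[min(a, b)] → w = 0.06
Weighted average = (0.06·5.4 + 0.13·9.0 + 0.27·29.0 + 0.06·11.0 + 0.06·10.0) / (0.06 + 0.13 + 0.27 + 0.06 + 0.06)
  = 10.5840 / 0.5800 = 18.25

18.25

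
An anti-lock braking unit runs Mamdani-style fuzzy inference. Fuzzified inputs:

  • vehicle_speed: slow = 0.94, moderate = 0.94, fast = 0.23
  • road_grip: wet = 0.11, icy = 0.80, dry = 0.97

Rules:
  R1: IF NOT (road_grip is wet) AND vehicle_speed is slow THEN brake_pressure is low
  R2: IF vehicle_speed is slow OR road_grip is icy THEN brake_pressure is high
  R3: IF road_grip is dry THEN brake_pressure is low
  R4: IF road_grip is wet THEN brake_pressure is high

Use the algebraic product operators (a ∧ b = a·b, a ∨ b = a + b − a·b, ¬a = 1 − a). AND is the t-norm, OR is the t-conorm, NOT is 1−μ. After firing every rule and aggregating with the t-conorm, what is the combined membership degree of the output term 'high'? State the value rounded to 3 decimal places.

R1: ¬wet=1−0.11=0.89, slow=0.94; AND[a·b] → w = 0.8366
R2: slow=0.94, icy=0.80; OR[a + b − a·b] → w = 0.9880
R3: dry=0.97 → w = 0.9700
R4: wet=0.11 → w = 0.1100
Rules with consequent 'high': {R2, R4} → strengths 0.9880, 0.1100
Aggregate via t-conorm [a + b − a·b]: 0.9893

0.989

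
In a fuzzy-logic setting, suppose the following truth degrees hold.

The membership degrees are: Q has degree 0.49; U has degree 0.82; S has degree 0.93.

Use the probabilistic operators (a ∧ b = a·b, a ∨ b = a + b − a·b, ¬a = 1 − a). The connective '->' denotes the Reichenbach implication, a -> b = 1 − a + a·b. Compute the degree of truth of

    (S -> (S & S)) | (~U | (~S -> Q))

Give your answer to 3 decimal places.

0.996

S & S = a·b on (0.9300, 0.9300) = 0.8649
S -> (S & S)  [Reichenbach: 1 − a + a·b] with a=0.9300, b=0.8649 → 0.8744
~U = 1 − 0.8200 = 0.1800
~S = 1 − 0.9300 = 0.0700
~S -> Q  [Reichenbach: 1 − a + a·b] with a=0.0700, b=0.4900 → 0.9643
~U | (~S -> Q) = a + b − a·b on (0.1800, 0.9643) = 0.9707
(S -> (S & S)) | (~U | (~S -> Q)) = a + b − a·b on (0.8744, 0.9707) = 0.9963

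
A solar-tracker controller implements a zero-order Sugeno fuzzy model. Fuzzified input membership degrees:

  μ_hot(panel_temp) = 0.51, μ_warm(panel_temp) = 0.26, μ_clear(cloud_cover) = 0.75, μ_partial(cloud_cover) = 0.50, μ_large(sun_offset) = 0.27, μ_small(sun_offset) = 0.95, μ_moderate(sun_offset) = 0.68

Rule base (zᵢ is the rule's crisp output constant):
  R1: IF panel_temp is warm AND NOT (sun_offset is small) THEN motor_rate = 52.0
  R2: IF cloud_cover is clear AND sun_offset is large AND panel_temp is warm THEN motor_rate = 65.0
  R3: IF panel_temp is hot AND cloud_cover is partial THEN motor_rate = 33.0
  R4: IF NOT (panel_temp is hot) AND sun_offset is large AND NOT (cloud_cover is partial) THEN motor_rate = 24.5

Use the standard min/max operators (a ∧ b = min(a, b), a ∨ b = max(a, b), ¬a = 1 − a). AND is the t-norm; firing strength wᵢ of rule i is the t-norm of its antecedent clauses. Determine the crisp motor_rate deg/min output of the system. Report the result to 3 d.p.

R1 (z=52.0): warm=0.26, ¬small=1−0.95=0.05; AND[min(a, b)] → w = 0.05
R2 (z=65.0): clear=0.75, large=0.27, warm=0.26; AND[min(a, b)] → w = 0.26
R3 (z=33.0): hot=0.51, partial=0.50; AND[min(a, b)] → w = 0.50
R4 (z=24.5): ¬hot=1−0.51=0.49, large=0.27, ¬partial=1−0.50=0.50; AND[min(a, b)] → w = 0.27
Weighted average = (0.05·52.0 + 0.26·65.0 + 0.50·33.0 + 0.27·24.5) / (0.05 + 0.26 + 0.50 + 0.27)
  = 42.6150 / 1.0800 = 39.458

39.458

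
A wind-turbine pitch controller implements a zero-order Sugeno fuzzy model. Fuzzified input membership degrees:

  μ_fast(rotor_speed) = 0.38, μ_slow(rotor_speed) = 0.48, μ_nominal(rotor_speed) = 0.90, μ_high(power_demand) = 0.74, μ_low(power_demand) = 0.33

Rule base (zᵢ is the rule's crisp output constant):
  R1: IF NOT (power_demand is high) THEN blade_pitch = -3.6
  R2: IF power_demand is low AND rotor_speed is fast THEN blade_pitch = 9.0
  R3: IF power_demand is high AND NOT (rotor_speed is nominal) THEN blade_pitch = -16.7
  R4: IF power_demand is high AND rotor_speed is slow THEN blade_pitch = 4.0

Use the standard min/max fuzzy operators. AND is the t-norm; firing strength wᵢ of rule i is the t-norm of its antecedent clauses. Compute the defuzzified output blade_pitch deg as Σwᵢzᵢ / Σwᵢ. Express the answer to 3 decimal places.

1.952

R1 (z=-3.6): ¬high=1−0.74=0.26 → w = 0.26
R2 (z=9.0): low=0.33, fast=0.38; AND[min(a, b)] → w = 0.33
R3 (z=-16.7): high=0.74, ¬nominal=1−0.90=0.10; AND[min(a, b)] → w = 0.10
R4 (z=4.0): high=0.74, slow=0.48; AND[min(a, b)] → w = 0.48
Weighted average = (0.26·-3.6 + 0.33·9.0 + 0.10·-16.7 + 0.48·4.0) / (0.26 + 0.33 + 0.10 + 0.48)
  = 2.2840 / 1.1700 = 1.952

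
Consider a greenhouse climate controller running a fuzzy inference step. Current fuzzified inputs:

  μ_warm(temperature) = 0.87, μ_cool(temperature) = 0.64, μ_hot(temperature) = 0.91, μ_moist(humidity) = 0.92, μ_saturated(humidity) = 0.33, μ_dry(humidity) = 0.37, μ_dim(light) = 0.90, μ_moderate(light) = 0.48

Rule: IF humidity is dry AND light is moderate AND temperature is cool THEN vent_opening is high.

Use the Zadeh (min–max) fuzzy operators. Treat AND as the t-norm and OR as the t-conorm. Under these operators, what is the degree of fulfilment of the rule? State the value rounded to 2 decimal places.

0.37

firing strength: dry=0.37, moderate=0.48, cool=0.64; AND[min(a, b)] → w = 0.37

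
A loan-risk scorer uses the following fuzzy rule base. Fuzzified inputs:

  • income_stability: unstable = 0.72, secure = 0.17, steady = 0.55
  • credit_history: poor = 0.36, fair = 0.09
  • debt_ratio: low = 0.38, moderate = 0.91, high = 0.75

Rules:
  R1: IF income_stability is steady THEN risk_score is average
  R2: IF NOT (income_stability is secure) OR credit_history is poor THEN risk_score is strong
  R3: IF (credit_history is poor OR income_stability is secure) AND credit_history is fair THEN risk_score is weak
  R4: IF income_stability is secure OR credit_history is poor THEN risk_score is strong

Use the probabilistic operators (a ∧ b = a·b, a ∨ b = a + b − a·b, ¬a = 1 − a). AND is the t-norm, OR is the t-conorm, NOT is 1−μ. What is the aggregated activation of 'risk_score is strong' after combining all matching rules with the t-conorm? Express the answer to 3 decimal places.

R1: steady=0.55 → w = 0.5500
R2: ¬secure=1−0.17=0.83, poor=0.36; OR[a + b − a·b] → w = 0.8912
R3: (poor=0.36 OR secure=0.17) = 0.4688; AND[a·b] with fair=0.09 → w = 0.0422
R4: secure=0.17, poor=0.36; OR[a + b − a·b] → w = 0.4688
Rules with consequent 'strong': {R2, R4} → strengths 0.8912, 0.4688
Aggregate via t-conorm [a + b − a·b]: 0.9422

0.942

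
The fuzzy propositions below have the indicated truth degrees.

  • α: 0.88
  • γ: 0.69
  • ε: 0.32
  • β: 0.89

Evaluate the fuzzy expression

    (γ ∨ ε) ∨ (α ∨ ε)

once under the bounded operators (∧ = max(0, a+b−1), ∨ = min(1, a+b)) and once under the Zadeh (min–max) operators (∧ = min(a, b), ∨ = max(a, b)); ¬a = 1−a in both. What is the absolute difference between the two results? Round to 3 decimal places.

Under bounded:
  γ ∨ ε = min(1, a+b) on (0.69, 0.32) = 1.00
  α ∨ ε = min(1, a+b) on (0.88, 0.32) = 1.00
  (γ ∨ ε) ∨ (α ∨ ε) = min(1, a+b) on (1.00, 1.00) = 1.00
  → value = 1.0000
Under Zadeh (min–max):
  γ ∨ ε = max(a, b) on (0.69, 0.32) = 0.69
  α ∨ ε = max(a, b) on (0.88, 0.32) = 0.88
  (γ ∨ ε) ∨ (α ∨ ε) = max(a, b) on (0.69, 0.88) = 0.88
  → value = 0.8800
|1.0000 − 0.8800| = 0.120

0.120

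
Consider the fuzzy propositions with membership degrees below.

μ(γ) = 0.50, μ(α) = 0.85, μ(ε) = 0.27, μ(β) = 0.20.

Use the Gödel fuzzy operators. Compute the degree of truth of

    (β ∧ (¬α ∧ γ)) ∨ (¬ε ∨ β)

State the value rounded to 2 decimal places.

0.73

¬α = 1 − 0.85 = 0.15
¬α ∧ γ = min(a, b) on (0.15, 0.50) = 0.15
β ∧ (¬α ∧ γ) = min(a, b) on (0.20, 0.15) = 0.15
¬ε = 1 − 0.27 = 0.73
¬ε ∨ β = max(a, b) on (0.73, 0.20) = 0.73
(β ∧ (¬α ∧ γ)) ∨ (¬ε ∨ β) = max(a, b) on (0.15, 0.73) = 0.73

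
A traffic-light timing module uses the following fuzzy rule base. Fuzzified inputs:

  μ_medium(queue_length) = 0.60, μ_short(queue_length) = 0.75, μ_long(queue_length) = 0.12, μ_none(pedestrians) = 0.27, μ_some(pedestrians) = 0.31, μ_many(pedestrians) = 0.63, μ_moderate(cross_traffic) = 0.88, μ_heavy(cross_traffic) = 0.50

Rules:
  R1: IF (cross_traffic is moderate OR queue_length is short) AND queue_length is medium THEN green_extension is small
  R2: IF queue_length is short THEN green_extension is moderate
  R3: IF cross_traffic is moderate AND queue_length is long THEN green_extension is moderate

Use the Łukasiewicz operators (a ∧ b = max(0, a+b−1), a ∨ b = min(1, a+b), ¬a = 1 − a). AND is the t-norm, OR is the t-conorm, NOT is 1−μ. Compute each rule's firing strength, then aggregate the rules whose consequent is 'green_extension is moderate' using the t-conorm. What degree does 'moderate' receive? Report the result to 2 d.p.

R1: (moderate=0.88 OR short=0.75) = 1.00; AND[max(0, a+b−1)] with medium=0.60 → w = 0.60
R2: short=0.75 → w = 0.75
R3: moderate=0.88, long=0.12; AND[max(0, a+b−1)] → w = 0.00
Rules with consequent 'moderate': {R2, R3} → strengths 0.75, 0.00
Aggregate via t-conorm [min(1, a+b)]: 0.75

0.75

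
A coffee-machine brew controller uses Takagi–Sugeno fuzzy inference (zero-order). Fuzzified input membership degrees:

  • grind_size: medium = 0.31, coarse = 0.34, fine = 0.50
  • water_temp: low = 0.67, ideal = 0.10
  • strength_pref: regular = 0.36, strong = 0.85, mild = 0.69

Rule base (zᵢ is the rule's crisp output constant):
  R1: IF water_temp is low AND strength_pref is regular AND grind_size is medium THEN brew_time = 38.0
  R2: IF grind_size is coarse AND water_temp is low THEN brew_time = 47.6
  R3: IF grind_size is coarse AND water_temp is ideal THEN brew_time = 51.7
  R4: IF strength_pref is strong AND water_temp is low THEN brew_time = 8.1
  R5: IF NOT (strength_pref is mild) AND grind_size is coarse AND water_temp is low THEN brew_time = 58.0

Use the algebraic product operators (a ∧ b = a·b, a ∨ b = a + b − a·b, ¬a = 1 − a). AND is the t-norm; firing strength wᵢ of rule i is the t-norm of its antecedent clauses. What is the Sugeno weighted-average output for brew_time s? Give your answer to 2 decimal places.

R1 (z=38.0): low=0.67, regular=0.36, medium=0.31; AND[a·b] → w = 0.0748
R2 (z=47.6): coarse=0.34, low=0.67; AND[a·b] → w = 0.2278
R3 (z=51.7): coarse=0.34, ideal=0.10; AND[a·b] → w = 0.0340
R4 (z=8.1): strong=0.85, low=0.67; AND[a·b] → w = 0.5695
R5 (z=58.0): ¬mild=1−0.69=0.31, coarse=0.34, low=0.67; AND[a·b] → w = 0.0706
Weighted average = (0.0748·38.0 + 0.2278·47.6 + 0.0340·51.7 + 0.5695·8.1 + 0.0706·58.0) / (0.0748 + 0.2278 + 0.0340 + 0.5695 + 0.0706)
  = 24.1512 / 0.9767 = 24.73

24.73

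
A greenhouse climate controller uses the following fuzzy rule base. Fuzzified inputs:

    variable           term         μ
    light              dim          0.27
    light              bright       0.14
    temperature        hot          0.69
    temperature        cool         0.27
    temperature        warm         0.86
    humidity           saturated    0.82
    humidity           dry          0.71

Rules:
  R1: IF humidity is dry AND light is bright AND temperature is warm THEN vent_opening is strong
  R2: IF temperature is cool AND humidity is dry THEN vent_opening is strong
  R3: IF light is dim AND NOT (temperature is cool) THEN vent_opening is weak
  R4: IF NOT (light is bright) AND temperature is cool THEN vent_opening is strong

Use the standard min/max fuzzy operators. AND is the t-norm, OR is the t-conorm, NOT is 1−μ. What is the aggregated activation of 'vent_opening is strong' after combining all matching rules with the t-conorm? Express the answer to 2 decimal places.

R1: dry=0.71, bright=0.14, warm=0.86; AND[min(a, b)] → w = 0.14
R2: cool=0.27, dry=0.71; AND[min(a, b)] → w = 0.27
R3: dim=0.27, ¬cool=1−0.27=0.73; AND[min(a, b)] → w = 0.27
R4: ¬bright=1−0.14=0.86, cool=0.27; AND[min(a, b)] → w = 0.27
Rules with consequent 'strong': {R1, R2, R4} → strengths 0.14, 0.27, 0.27
Aggregate via t-conorm [max(a, b)]: 0.27

0.27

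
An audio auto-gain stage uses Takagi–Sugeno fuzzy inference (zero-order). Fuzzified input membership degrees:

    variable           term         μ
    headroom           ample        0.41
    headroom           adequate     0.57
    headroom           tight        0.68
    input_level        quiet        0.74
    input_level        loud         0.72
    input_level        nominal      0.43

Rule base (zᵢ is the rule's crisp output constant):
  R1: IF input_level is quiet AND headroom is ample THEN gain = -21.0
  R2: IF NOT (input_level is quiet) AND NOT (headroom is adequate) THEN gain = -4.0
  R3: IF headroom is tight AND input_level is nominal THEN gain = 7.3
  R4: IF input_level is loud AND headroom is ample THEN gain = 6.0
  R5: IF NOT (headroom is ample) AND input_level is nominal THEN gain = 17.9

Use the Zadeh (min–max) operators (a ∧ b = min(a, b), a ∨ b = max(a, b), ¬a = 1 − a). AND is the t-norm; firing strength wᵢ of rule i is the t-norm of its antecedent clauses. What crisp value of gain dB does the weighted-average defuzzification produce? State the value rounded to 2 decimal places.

1.88

R1 (z=-21.0): quiet=0.74, ample=0.41; AND[min(a, b)] → w = 0.41
R2 (z=-4.0): ¬quiet=1−0.74=0.26, ¬adequate=1−0.57=0.43; AND[min(a, b)] → w = 0.26
R3 (z=7.3): tight=0.68, nominal=0.43; AND[min(a, b)] → w = 0.43
R4 (z=6.0): loud=0.72, ample=0.41; AND[min(a, b)] → w = 0.41
R5 (z=17.9): ¬ample=1−0.41=0.59, nominal=0.43; AND[min(a, b)] → w = 0.43
Weighted average = (0.41·-21.0 + 0.26·-4.0 + 0.43·7.3 + 0.41·6.0 + 0.43·17.9) / (0.41 + 0.26 + 0.43 + 0.41 + 0.43)
  = 3.6460 / 1.9400 = 1.88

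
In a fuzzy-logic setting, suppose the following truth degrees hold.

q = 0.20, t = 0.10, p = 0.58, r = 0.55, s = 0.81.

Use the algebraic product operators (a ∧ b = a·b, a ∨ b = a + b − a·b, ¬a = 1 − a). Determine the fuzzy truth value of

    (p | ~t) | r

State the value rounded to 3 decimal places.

~t = 1 − 0.1000 = 0.9000
p | ~t = a + b − a·b on (0.5800, 0.9000) = 0.9580
(p | ~t) | r = a + b − a·b on (0.9580, 0.5500) = 0.9811

0.981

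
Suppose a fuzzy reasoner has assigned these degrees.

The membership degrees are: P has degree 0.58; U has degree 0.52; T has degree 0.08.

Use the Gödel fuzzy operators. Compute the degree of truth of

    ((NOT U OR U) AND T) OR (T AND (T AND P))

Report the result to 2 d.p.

NOT U = 1 − 0.52 = 0.48
NOT U OR U = max(a, b) on (0.48, 0.52) = 0.52
(NOT U OR U) AND T = min(a, b) on (0.52, 0.08) = 0.08
T AND P = min(a, b) on (0.08, 0.58) = 0.08
T AND (T AND P) = min(a, b) on (0.08, 0.08) = 0.08
((NOT U OR U) AND T) OR (T AND (T AND P)) = max(a, b) on (0.08, 0.08) = 0.08

0.08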